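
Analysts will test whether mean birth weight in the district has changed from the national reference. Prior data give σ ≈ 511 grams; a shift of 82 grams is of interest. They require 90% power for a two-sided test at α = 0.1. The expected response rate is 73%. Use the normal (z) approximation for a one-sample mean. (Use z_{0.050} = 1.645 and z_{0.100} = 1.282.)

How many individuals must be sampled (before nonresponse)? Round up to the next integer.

n = (z_{α/2} + z_β)² · σ² / δ²
  = (1.645 + 1.282)² · 511² / 82²
  = 8.5673 · 261121 / 6724
  = 332.71
Adjust for 73% response: 332.71 / 0.73 = 455.76.
Round up → n = 456.

n = 456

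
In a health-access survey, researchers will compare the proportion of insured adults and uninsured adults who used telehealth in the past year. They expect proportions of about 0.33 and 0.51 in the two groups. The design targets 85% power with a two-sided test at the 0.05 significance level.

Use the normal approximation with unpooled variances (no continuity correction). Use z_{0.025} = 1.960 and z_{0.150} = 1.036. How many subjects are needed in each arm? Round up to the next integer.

n = (z_{α/2} + z_β)² · [p₁(1−p₁) + p₂(1−p₂)] / (p₁ − p₂)²
  = (1.960 + 1.036)² · (0.33·0.67 + 0.51·0.49) / (-0.18)²
  = (2.996)² · (0.2211 + 0.2499) / 0.0324
  = 8.9760 · 0.4710 / 0.0324
  = 130.48
Round up → n = 131 per group.

n = 131 per group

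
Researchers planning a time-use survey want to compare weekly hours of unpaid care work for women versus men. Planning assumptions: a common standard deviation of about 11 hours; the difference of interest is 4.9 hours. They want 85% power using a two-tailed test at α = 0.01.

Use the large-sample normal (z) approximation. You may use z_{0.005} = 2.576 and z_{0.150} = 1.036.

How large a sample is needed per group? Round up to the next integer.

n = 132 per group

n = (z_{α/2} + z_β)² · (σ₁² + σ₂²) / δ²
  = (2.576 + 1.036)² · (2·11² = 242) / 4.9²
  = 13.0465 · 242 / 24.01
  = 131.50
Round up → n = 132 per group.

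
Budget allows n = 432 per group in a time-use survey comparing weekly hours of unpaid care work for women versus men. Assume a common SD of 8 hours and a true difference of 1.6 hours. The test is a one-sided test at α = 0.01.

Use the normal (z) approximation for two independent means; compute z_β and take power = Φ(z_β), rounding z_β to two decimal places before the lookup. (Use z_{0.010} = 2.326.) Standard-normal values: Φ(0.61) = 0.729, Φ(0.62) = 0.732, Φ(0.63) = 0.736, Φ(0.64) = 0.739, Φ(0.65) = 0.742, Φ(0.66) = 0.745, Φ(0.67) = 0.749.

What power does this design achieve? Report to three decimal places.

Power ≈ 0.729

z_β = δ·√(n/(σ₁²+σ₂²)) − z_α
    = 1.6 · √(432/128) − 2.326
    = 1.6 · 1.83712 − 2.326
    = 2.9394 − 2.326 = 0.6134 → 0.61
Power = Φ(0.61) = 0.729.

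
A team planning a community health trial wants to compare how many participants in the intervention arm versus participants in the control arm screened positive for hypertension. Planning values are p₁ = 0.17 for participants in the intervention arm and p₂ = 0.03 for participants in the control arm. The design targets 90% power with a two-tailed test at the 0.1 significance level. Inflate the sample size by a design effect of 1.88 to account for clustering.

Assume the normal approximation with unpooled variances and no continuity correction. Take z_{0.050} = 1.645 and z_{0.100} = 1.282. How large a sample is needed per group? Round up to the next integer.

n = (z_{α/2} + z_β)² · [p₁(1−p₁) + p₂(1−p₂)] / (p₁ − p₂)²
  = (1.645 + 1.282)² · (0.17·0.83 + 0.03·0.97) / (0.14)²
  = (2.927)² · (0.1411 + 0.0291) / 0.0196
  = 8.5673 · 0.1702 / 0.0196
  = 74.40
Design effect: 1.88 × 74.40 = 139.86.
Round up → n = 140 per group.

n = 140 per group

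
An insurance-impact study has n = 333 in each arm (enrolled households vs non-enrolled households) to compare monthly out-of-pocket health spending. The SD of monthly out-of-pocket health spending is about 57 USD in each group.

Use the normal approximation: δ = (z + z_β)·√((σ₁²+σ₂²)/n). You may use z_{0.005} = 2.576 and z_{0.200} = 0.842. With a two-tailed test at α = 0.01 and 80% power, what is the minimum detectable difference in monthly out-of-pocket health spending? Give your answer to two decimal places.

Minimum detectable difference ≈ 15.10 USD

δ = (z_{α/2} + z_β) · √((σ₁²+σ₂²)/n)
  = (2.576 + 0.842) · √(6498/333)
  = 3.418 · √19.5135
  = 3.418 · 4.4174
  = 15.0987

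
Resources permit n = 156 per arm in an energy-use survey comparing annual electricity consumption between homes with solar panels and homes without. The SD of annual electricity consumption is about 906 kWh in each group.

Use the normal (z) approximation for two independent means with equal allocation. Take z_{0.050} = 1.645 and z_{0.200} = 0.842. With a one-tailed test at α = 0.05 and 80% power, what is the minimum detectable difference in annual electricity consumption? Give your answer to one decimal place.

δ = (z_α + z_β) · √((σ₁²+σ₂²)/n)
  = (1.645 + 0.842) · √(1641672/156)
  = 2.487 · √10523.5
  = 2.487 · 102.5843
  = 255.1272

Minimum detectable difference ≈ 255.1 kWh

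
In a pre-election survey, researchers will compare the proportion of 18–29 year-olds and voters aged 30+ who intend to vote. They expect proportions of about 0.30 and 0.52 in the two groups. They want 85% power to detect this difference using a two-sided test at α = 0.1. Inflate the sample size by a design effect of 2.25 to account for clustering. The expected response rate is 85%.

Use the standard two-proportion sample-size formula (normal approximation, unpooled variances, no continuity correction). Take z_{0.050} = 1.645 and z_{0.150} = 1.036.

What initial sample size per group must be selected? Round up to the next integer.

n = (z_{α/2} + z_β)² · [p₁(1−p₁) + p₂(1−p₂)] / (p₁ − p₂)²
  = (1.645 + 1.036)² · (0.30·0.70 + 0.52·0.48) / (-0.22)²
  = (2.681)² · (0.2100 + 0.2496) / 0.0484
  = 7.1878 · 0.4596 / 0.0484
  = 68.25
Design effect: 2.25 × 68.25 = 153.57.
Adjust for 85% response: 153.57 / 0.85 = 180.67.
Round up → n = 181 per group.

n = 181 per group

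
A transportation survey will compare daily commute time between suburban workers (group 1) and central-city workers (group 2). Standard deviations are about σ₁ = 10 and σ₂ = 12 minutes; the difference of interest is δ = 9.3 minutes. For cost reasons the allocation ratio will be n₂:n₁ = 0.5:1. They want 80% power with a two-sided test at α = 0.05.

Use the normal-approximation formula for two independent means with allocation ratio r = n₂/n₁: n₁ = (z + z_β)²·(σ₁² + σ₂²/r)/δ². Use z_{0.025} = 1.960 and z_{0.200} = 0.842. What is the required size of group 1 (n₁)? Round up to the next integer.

n₁ = (z_{α/2} + z_β)² · (σ₁² + σ₂²/r) / δ²
   = (1.960 + 0.842)² · (10² + 12²/0.5) / 9.3²
   = 7.8512 · (100 + 288) / 86.49
   = 7.8512 · 388 / 86.49
   = 35.22
Round up → n₁ = 36; n₂ = r·n₁ = 0.5 × 36 = 18.

n₁ = 36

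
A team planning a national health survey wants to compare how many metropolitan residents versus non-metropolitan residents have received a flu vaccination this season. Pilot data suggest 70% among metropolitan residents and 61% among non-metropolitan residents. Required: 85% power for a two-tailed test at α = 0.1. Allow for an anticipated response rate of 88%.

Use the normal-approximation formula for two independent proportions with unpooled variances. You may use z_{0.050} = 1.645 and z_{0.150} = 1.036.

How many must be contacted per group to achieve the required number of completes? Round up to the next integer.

n = 452 per group

n = (z_{α/2} + z_β)² · [p₁(1−p₁) + p₂(1−p₂)] / (p₁ − p₂)²
  = (1.645 + 1.036)² · (0.70·0.30 + 0.61·0.39) / (0.09)²
  = (2.681)² · (0.2100 + 0.2379) / 0.0081
  = 7.1878 · 0.4479 / 0.0081
  = 397.46
Adjust for 88% response: 397.46 / 0.88 = 451.66.
Round up → n = 452 per group.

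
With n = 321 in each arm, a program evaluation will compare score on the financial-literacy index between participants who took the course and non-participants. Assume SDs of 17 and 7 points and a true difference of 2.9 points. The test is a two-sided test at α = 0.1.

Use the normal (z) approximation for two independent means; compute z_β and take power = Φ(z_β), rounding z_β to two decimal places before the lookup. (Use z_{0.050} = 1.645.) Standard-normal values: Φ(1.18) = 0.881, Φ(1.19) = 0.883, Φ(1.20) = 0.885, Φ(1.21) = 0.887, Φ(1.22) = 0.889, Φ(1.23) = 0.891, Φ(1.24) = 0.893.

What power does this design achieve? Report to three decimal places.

Power ≈ 0.881

z_β = δ·√(n/(σ₁²+σ₂²)) − z_{α/2}
    = 2.9 · √(321/338) − 1.645
    = 2.9 · 0.97453 − 1.645
    = 2.8261 − 1.645 = 1.1811 → 1.18
Power = Φ(1.18) = 0.881.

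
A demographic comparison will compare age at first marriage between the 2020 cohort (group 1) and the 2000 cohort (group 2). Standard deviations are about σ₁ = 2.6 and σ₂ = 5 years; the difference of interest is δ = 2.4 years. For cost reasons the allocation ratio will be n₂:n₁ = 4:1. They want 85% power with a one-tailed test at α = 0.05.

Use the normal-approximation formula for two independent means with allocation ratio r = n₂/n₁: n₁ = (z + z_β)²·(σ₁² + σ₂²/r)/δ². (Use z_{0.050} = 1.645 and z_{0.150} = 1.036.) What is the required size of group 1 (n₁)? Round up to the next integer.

n₁ = 17

n₁ = (z_α + z_β)² · (σ₁² + σ₂²/r) / δ²
   = (1.645 + 1.036)² · (2.6² + 5²/4) / 2.4²
   = 7.1878 · (6.76 + 6.25) / 5.76
   = 7.1878 · 13.01 / 5.76
   = 16.23
Round up → n₁ = 17; n₂ = r·n₁ = 4 × 17 = 68.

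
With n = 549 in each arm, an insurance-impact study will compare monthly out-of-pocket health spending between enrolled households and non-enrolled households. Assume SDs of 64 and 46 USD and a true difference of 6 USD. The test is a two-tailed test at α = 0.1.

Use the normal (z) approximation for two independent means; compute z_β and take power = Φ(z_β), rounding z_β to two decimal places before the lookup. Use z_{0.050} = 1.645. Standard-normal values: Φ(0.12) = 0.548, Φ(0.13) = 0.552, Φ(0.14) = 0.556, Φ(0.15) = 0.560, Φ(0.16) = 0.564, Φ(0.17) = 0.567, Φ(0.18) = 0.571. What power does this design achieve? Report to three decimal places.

z_β = δ·√(n/(σ₁²+σ₂²)) − z_{α/2}
    = 6 · √(549/6212) − 1.645
    = 6 · 0.29728 − 1.645
    = 1.7837 − 1.645 = 0.1387 → 0.14
Power = Φ(0.14) = 0.556.

Power ≈ 0.556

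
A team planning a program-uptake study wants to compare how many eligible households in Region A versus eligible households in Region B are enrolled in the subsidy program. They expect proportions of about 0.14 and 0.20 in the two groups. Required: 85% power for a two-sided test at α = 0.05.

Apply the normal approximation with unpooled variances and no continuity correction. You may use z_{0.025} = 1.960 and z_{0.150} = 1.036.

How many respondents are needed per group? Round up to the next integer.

n = (z_{α/2} + z_β)² · [p₁(1−p₁) + p₂(1−p₂)] / (p₁ − p₂)²
  = (1.960 + 1.036)² · (0.14·0.86 + 0.20·0.80) / (-0.06)²
  = (2.996)² · (0.1204 + 0.1600) / 0.0036
  = 8.9760 · 0.2804 / 0.0036
  = 699.13
Round up → n = 700 per group.

n = 700 per group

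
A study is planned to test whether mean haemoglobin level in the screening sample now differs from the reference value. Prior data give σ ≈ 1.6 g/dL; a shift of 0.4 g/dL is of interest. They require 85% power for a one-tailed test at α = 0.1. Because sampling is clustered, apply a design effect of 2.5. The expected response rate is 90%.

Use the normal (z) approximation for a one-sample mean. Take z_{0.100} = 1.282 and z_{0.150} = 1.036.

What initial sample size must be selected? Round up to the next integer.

n = 239

n = (z_α + z_β)² · σ² / δ²
  = (1.282 + 1.036)² · 1.6² / 0.4²
  = 5.3731 · 2.56 / 0.16
  = 85.97
Design effect: 2.5 × 85.97 = 214.92.
Adjust for 90% response: 214.92 / 0.90 = 238.81.
Round up → n = 239.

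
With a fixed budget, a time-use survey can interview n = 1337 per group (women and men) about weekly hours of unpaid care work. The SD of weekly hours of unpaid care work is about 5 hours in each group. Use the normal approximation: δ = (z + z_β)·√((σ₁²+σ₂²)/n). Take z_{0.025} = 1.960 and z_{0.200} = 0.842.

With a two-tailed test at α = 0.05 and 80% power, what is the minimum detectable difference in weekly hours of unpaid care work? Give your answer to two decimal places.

δ = (z_{α/2} + z_β) · √((σ₁²+σ₂²)/n)
  = (1.960 + 0.842) · √(50/1337)
  = 2.802 · √0.0374
  = 2.802 · 0.1934
  = 0.5419

Minimum detectable difference ≈ 0.54 hours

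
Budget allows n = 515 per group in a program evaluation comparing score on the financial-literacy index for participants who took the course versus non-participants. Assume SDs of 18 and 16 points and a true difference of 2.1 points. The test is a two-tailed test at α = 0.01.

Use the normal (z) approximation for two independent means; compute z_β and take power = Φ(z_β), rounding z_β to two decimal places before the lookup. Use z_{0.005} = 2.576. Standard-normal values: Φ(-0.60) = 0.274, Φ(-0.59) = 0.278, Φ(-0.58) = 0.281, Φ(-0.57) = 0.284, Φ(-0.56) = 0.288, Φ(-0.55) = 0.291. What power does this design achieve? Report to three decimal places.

z_β = δ·√(n/(σ₁²+σ₂²)) − z_{α/2}
    = 2.1 · √(515/580) − 2.576
    = 2.1 · 0.94230 − 2.576
    = 1.9788 − 2.576 = -0.5972 → -0.60
Power = Φ(-0.60) = 0.274.

Power ≈ 0.274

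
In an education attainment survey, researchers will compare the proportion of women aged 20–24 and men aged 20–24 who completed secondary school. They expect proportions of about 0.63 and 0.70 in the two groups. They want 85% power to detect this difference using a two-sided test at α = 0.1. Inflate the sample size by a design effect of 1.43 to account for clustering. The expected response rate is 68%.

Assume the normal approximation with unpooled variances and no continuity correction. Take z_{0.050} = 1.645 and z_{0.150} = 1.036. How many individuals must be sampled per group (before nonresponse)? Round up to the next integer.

n = 1367 per group

n = (z_{α/2} + z_β)² · [p₁(1−p₁) + p₂(1−p₂)] / (p₁ − p₂)²
  = (1.645 + 1.036)² · (0.63·0.37 + 0.70·0.30) / (-0.07)²
  = (2.681)² · (0.2331 + 0.2100) / 0.0049
  = 7.1878 · 0.4431 / 0.0049
  = 649.98
Design effect: 1.43 × 649.98 = 929.47.
Adjust for 68% response: 929.47 / 0.68 = 1366.87.
Round up → n = 1367 per group.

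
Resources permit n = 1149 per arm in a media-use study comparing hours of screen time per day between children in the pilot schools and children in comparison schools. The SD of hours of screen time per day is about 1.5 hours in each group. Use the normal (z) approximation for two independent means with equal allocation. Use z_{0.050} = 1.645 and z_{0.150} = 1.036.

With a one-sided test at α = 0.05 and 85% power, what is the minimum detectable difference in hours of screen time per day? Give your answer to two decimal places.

Minimum detectable difference ≈ 0.17 hours

δ = (z_α + z_β) · √((σ₁²+σ₂²)/n)
  = (1.645 + 1.036) · √(4.5/1149)
  = 2.681 · √0.00392
  = 2.681 · 0.0626
  = 0.1678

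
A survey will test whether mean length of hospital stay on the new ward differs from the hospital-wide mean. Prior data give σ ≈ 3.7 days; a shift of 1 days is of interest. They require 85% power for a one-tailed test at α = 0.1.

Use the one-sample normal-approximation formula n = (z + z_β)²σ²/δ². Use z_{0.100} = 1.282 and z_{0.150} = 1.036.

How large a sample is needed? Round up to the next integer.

n = (z_α + z_β)² · σ² / δ²
  = (1.282 + 1.036)² · 3.7² / 1²
  = 5.3731 · 13.69 / 1
  = 73.56
Round up → n = 74.

n = 74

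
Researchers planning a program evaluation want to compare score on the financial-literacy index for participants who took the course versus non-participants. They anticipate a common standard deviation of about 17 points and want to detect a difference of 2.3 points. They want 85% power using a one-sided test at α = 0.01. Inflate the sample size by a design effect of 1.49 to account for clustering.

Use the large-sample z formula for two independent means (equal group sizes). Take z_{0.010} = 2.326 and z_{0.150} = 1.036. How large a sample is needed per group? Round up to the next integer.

n = (z_α + z_β)² · (σ₁² + σ₂²) / δ²
  = (2.326 + 1.036)² · (2·17² = 578) / 2.3²
  = 11.3030 · 578 / 5.29
  = 1235.00
Design effect: 1.49 × 1235.00 = 1840.15.
Round up → n = 1841 per group.

n = 1841 per group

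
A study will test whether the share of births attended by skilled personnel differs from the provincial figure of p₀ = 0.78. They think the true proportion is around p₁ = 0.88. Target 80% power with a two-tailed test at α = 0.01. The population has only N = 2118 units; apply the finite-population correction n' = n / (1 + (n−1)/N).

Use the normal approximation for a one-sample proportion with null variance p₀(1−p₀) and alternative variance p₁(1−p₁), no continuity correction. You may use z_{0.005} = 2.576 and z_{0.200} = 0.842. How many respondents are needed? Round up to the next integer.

n = [z_{α/2}·√(p₀q₀) + z_β·√(p₁q₁)]² / (p₁ − p₀)²
  = [2.576·√(0.78·0.22) + 0.842·√(0.88·0.12)]² / (0.10)²
  = [2.576·0.4142 + 0.842·0.3250]² / 0.0100
  = [1.3407]² / 0.0100
  = 179.75
Finite-population correction (N = 2118): 179.75 / (1 + (179.75 − 1)/2118) = 165.76.
Round up → n = 166.

n = 166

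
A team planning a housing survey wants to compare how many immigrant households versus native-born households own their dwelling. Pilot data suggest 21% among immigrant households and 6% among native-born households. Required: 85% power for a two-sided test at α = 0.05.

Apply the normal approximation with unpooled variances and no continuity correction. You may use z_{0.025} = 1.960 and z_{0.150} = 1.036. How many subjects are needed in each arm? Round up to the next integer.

n = (z_{α/2} + z_β)² · [p₁(1−p₁) + p₂(1−p₂)] / (p₁ − p₂)²
  = (1.960 + 1.036)² · (0.21·0.79 + 0.06·0.94) / (0.15)²
  = (2.996)² · (0.1659 + 0.0564) / 0.0225
  = 8.9760 · 0.2223 / 0.0225
  = 88.68
Round up → n = 89 per group.

n = 89 per group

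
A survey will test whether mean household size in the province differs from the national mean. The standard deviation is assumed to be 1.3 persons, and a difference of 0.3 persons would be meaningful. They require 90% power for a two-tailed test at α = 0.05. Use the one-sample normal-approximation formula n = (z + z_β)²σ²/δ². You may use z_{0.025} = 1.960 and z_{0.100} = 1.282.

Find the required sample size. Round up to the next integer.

n = (z_{α/2} + z_β)² · σ² / δ²
  = (1.960 + 1.282)² · 1.3² / 0.3²
  = 10.5106 · 1.69 / 0.09
  = 197.37
Round up → n = 198.

n = 198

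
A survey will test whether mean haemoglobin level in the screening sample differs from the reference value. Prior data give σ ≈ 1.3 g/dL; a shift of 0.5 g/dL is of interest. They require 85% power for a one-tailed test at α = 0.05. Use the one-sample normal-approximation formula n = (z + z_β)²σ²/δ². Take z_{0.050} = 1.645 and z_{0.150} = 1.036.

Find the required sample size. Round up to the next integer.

n = 49

n = (z_α + z_β)² · σ² / δ²
  = (1.645 + 1.036)² · 1.3² / 0.5²
  = 7.1878 · 1.69 / 0.25
  = 48.59
Round up → n = 49.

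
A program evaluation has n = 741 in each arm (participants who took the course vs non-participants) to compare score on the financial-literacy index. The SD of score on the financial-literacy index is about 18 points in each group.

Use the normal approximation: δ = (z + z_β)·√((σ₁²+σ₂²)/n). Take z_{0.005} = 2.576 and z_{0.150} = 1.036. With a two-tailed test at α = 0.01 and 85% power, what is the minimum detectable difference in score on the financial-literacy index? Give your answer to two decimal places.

Minimum detectable difference ≈ 3.38 points

δ = (z_{α/2} + z_β) · √((σ₁²+σ₂²)/n)
  = (2.576 + 1.036) · √(648/741)
  = 3.612 · √0.87449
  = 3.612 · 0.9351
  = 3.3777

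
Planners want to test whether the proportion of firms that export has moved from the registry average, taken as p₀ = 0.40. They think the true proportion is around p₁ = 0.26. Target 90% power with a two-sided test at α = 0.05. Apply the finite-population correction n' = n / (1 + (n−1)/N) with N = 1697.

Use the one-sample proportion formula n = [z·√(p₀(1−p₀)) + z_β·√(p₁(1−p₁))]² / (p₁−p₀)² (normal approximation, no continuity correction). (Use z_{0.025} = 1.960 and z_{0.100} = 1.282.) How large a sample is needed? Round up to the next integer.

n = 111

n = [z_{α/2}·√(p₀q₀) + z_β·√(p₁q₁)]² / (p₁ − p₀)²
  = [1.960·√(0.40·0.60) + 1.282·√(0.26·0.74)]² / (-0.14)²
  = [1.960·0.4899 + 1.282·0.4386]² / 0.0196
  = [1.5225]² / 0.0196
  = 118.27
Finite-population correction (N = 1697): 118.27 / (1 + (118.27 − 1)/1697) = 110.63.
Round up → n = 111.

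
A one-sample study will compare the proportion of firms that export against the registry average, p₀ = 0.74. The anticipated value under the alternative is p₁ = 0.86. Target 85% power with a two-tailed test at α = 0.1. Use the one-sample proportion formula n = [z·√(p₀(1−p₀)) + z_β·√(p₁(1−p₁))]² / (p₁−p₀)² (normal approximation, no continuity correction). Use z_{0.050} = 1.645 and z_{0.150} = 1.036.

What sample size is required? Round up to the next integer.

n = 82

n = [z_{α/2}·√(p₀q₀) + z_β·√(p₁q₁)]² / (p₁ − p₀)²
  = [1.645·√(0.74·0.26) + 1.036·√(0.86·0.14)]² / (0.12)²
  = [1.645·0.4386 + 1.036·0.3470]² / 0.0144
  = [1.0810]² / 0.0144
  = 81.15
Round up → n = 82.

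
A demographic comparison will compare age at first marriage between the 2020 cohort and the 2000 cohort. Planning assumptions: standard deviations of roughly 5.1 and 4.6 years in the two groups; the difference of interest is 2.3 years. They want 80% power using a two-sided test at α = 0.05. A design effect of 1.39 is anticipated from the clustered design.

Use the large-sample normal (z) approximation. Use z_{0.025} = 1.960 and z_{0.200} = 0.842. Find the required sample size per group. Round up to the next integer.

n = 98 per group

n = (z_{α/2} + z_β)² · (σ₁² + σ₂²) / δ²
  = (1.960 + 0.842)² · (5.1² + 4.6² = 47.17) / 2.3²
  = 7.8512 · 47.17 / 5.29
  = 70.01
Design effect: 1.39 × 70.01 = 97.31.
Round up → n = 98 per group.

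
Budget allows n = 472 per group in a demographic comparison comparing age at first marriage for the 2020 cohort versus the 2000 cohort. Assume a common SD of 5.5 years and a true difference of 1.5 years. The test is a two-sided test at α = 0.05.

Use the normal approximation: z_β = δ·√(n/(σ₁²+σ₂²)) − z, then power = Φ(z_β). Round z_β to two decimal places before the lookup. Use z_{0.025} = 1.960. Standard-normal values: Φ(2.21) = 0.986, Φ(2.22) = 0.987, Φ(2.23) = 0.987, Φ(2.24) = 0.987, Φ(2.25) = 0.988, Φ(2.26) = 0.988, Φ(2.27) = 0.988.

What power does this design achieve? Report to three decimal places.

z_β = δ·√(n/(σ₁²+σ₂²)) − z_{α/2}
    = 1.5 · √(472/60.5) − 1.960
    = 1.5 · 2.79314 − 1.960
    = 4.1897 − 1.960 = 2.2297 → 2.23
Power = Φ(2.23) = 0.987.

Power ≈ 0.987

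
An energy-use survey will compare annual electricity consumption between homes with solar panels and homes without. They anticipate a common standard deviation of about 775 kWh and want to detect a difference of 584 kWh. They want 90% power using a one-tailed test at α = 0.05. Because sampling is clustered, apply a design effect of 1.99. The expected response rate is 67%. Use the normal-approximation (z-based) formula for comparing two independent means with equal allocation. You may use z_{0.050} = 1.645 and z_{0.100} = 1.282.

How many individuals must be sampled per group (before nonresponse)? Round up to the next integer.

n = (z_α + z_β)² · (σ₁² + σ₂²) / δ²
  = (1.645 + 1.282)² · (2·775² = 1201250) / 584²
  = 8.5673 · 1201250 / 341056
  = 30.18
Design effect: 1.99 × 30.18 = 60.05.
Adjust for 67% response: 60.05 / 0.67 = 89.63.
Round up → n = 90 per group.

n = 90 per group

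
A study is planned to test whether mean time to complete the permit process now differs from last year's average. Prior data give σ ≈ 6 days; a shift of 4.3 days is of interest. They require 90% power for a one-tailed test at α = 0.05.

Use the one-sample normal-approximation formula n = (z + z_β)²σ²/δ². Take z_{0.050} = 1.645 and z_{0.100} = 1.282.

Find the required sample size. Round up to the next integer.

n = 17

n = (z_α + z_β)² · σ² / δ²
  = (1.645 + 1.282)² · 6² / 4.3²
  = 8.5673 · 36 / 18.49
  = 16.68
Round up → n = 17.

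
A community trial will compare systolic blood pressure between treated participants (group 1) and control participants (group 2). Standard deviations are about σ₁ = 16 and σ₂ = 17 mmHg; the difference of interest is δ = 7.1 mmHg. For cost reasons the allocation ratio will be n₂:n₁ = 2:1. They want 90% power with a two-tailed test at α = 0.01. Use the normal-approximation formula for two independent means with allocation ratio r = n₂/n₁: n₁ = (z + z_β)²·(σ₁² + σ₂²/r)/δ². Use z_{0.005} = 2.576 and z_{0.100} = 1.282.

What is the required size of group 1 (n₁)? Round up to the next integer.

n₁ = 119

n₁ = (z_{α/2} + z_β)² · (σ₁² + σ₂²/r) / δ²
   = (2.576 + 1.282)² · (16² + 17²/2) / 7.1²
   = 14.8842 · (256 + 144.5) / 50.41
   = 14.8842 · 400.5 / 50.41
   = 118.25
Round up → n₁ = 119; n₂ = r·n₁ = 2 × 119 = 238.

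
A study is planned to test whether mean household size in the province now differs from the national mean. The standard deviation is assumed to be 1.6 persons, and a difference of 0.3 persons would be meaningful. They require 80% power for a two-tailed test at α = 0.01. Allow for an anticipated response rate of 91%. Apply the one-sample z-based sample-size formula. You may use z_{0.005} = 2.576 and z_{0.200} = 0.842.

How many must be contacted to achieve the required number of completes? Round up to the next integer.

n = 366

n = (z_{α/2} + z_β)² · σ² / δ²
  = (2.576 + 0.842)² · 1.6² / 0.3²
  = 11.6827 · 2.56 / 0.09
  = 332.31
Adjust for 91% response: 332.31 / 0.91 = 365.17.
Round up → n = 366.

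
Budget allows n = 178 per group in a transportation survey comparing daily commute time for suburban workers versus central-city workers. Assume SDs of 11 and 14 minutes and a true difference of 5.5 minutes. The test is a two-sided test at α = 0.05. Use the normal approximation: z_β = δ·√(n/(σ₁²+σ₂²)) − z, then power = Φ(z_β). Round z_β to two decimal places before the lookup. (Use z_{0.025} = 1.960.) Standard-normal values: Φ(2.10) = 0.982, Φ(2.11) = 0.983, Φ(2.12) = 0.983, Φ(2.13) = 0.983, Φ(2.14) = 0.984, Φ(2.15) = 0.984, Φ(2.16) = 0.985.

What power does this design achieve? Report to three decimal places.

z_β = δ·√(n/(σ₁²+σ₂²)) − z_{α/2}
    = 5.5 · √(178/317) − 1.960
    = 5.5 · 0.74934 − 1.960
    = 4.1214 − 1.960 = 2.1614 → 2.16
Power = Φ(2.16) = 0.985.

Power ≈ 0.985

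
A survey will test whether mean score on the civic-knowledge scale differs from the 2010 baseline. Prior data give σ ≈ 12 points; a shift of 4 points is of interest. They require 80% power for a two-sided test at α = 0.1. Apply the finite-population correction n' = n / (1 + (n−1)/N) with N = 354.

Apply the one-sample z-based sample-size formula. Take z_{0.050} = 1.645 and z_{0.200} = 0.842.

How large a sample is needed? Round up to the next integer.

n = (z_{α/2} + z_β)² · σ² / δ²
  = (1.645 + 0.842)² · 12² / 4²
  = 6.1852 · 144 / 16
  = 55.67
Finite-population correction (N = 354): 55.67 / (1 + (55.67 − 1)/354) = 48.22.
Round up → n = 49.

n = 49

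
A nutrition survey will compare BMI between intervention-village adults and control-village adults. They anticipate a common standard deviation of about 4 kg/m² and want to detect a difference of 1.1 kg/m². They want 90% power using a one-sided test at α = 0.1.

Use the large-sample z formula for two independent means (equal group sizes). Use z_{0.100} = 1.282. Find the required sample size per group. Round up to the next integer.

n = (z_α + z_β)² · (σ₁² + σ₂²) / δ²
  = (1.282 + 1.282)² · (2·4² = 32) / 1.1²
  = 6.5741 · 32 / 1.21
  = 173.86
Round up → n = 174 per group.

n = 174 per group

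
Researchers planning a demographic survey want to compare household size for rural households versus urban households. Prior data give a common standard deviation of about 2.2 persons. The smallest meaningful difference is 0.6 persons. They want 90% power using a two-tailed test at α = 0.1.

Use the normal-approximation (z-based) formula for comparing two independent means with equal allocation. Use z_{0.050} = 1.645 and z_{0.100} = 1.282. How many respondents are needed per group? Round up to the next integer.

n = (z_{α/2} + z_β)² · (σ₁² + σ₂²) / δ²
  = (1.645 + 1.282)² · (2·2.2² = 9.68) / 0.6²
  = 8.5673 · 9.68 / 0.36
  = 230.37
Round up → n = 231 per group.

n = 231 per group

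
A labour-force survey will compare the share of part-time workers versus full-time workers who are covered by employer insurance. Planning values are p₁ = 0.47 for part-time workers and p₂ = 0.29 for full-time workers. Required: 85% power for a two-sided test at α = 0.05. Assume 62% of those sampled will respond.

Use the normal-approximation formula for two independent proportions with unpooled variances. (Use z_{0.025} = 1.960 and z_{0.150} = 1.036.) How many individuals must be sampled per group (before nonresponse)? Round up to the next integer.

n = (z_{α/2} + z_β)² · [p₁(1−p₁) + p₂(1−p₂)] / (p₁ − p₂)²
  = (1.960 + 1.036)² · (0.47·0.53 + 0.29·0.71) / (0.18)²
  = (2.996)² · (0.2491 + 0.2059) / 0.0324
  = 8.9760 · 0.4550 / 0.0324
  = 126.05
Adjust for 62% response: 126.05 / 0.62 = 203.31.
Round up → n = 204 per group.

n = 204 per group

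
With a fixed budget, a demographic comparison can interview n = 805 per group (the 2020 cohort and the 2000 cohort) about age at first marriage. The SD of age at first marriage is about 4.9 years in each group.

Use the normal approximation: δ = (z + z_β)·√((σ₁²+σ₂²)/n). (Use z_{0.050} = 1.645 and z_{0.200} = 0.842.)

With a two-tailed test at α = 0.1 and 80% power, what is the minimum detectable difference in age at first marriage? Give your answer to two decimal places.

Minimum detectable difference ≈ 0.61 years

δ = (z_{α/2} + z_β) · √((σ₁²+σ₂²)/n)
  = (1.645 + 0.842) · √(48.02/805)
  = 2.487 · √0.05965
  = 2.487 · 0.2442
  = 0.6074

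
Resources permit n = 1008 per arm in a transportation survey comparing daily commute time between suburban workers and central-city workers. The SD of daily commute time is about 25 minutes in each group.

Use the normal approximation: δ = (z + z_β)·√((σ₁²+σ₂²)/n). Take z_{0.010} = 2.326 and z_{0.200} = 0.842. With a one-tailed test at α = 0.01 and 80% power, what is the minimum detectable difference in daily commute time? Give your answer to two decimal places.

δ = (z_α + z_β) · √((σ₁²+σ₂²)/n)
  = (2.326 + 0.842) · √(1250/1008)
  = 3.168 · √1.2401
  = 3.168 · 1.1136
  = 3.5278

Minimum detectable difference ≈ 3.53 minutes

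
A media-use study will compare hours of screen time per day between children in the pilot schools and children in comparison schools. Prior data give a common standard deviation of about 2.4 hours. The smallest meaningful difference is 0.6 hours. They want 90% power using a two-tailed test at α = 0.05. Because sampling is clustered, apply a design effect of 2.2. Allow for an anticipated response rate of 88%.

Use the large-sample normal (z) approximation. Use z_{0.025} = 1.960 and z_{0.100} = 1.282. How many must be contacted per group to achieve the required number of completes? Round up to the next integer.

n = (z_{α/2} + z_β)² · (σ₁² + σ₂²) / δ²
  = (1.960 + 1.282)² · (2·2.4² = 11.52) / 0.6²
  = 10.5106 · 11.52 / 0.36
  = 336.34
Design effect: 2.2 × 336.34 = 739.94.
Adjust for 88% response: 739.94 / 0.88 = 840.85.
Round up → n = 841 per group.

n = 841 per group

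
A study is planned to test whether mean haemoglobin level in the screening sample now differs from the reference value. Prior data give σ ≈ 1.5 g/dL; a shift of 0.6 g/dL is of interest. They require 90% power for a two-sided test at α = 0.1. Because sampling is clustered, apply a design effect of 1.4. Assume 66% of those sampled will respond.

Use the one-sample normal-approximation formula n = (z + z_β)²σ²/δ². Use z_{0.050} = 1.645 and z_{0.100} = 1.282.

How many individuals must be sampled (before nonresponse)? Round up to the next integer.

n = 114

n = (z_{α/2} + z_β)² · σ² / δ²
  = (1.645 + 1.282)² · 1.5² / 0.6²
  = 8.5673 · 2.25 / 0.36
  = 53.55
Design effect: 1.4 × 53.55 = 74.96.
Adjust for 66% response: 74.96 / 0.66 = 113.58.
Round up → n = 114.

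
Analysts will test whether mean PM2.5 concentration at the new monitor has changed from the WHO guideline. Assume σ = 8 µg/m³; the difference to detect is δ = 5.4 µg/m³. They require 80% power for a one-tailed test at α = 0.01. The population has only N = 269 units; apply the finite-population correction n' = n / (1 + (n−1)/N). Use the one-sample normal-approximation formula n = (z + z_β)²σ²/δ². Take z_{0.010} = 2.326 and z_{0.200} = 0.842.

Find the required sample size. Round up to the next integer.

n = 21

n = (z_α + z_β)² · σ² / δ²
  = (2.326 + 0.842)² · 8² / 5.4²
  = 10.0362 · 64 / 29.16
  = 22.03
Finite-population correction (N = 269): 22.03 / (1 + (22.03 − 1)/269) = 20.43.
Round up → n = 21.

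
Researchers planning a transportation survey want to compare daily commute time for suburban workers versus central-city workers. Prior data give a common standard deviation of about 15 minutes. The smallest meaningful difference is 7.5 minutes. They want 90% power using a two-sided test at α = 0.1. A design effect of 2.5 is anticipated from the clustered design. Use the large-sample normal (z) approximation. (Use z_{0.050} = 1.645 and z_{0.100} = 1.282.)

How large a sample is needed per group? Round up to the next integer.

n = 172 per group

n = (z_{α/2} + z_β)² · (σ₁² + σ₂²) / δ²
  = (1.645 + 1.282)² · (2·15² = 450) / 7.5²
  = 8.5673 · 450 / 56.25
  = 68.54
Design effect: 2.5 × 68.54 = 171.35.
Round up → n = 172 per group.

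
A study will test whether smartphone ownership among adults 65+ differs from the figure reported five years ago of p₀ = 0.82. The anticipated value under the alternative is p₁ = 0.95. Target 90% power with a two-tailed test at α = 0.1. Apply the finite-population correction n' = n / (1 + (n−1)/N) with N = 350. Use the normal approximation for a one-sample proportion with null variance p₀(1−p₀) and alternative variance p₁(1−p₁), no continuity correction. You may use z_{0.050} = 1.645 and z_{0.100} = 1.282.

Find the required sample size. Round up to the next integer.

n = 44

n = [z_{α/2}·√(p₀q₀) + z_β·√(p₁q₁)]² / (p₁ − p₀)²
  = [1.645·√(0.82·0.18) + 1.282·√(0.95·0.05)]² / (0.13)²
  = [1.645·0.3842 + 1.282·0.2179]² / 0.0169
  = [0.9114]² / 0.0169
  = 49.15
Finite-population correction (N = 350): 49.15 / (1 + (49.15 − 1)/350) = 43.21.
Round up → n = 44.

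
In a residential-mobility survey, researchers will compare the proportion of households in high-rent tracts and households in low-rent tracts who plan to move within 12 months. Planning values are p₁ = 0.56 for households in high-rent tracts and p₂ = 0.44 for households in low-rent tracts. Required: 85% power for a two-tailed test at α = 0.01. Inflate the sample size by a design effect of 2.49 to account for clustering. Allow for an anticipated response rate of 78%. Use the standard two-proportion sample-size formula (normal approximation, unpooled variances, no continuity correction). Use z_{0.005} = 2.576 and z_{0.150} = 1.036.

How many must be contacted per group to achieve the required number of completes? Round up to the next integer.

n = 1426 per group

n = (z_{α/2} + z_β)² · [p₁(1−p₁) + p₂(1−p₂)] / (p₁ − p₂)²
  = (2.576 + 1.036)² · (0.56·0.44 + 0.44·0.56) / (0.12)²
  = (3.612)² · (0.2464 + 0.2464) / 0.0144
  = 13.0465 · 0.4928 / 0.0144
  = 446.48
Design effect: 2.49 × 446.48 = 1111.74.
Adjust for 78% response: 1111.74 / 0.78 = 1425.31.
Round up → n = 1426 per group.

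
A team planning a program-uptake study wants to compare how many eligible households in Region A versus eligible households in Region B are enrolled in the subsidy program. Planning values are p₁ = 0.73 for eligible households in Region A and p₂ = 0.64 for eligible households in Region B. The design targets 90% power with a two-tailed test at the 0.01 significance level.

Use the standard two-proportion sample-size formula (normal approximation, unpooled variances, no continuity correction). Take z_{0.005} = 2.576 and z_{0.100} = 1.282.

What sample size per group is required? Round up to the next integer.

n = 786 per group

n = (z_{α/2} + z_β)² · [p₁(1−p₁) + p₂(1−p₂)] / (p₁ − p₂)²
  = (2.576 + 1.282)² · (0.73·0.27 + 0.64·0.36) / (0.09)²
  = (3.858)² · (0.1971 + 0.2304) / 0.0081
  = 14.8842 · 0.4275 / 0.0081
  = 785.55
Round up → n = 786 per group.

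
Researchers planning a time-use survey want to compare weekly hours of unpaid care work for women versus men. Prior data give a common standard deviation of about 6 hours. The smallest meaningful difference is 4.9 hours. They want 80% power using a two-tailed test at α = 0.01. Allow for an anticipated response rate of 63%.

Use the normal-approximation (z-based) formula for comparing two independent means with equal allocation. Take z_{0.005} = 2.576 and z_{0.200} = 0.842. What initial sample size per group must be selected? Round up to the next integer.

n = (z_{α/2} + z_β)² · (σ₁² + σ₂²) / δ²
  = (2.576 + 0.842)² · (2·6² = 72) / 4.9²
  = 11.6827 · 72 / 24.01
  = 35.03
Adjust for 63% response: 35.03 / 0.63 = 55.61.
Round up → n = 56 per group.

n = 56 per group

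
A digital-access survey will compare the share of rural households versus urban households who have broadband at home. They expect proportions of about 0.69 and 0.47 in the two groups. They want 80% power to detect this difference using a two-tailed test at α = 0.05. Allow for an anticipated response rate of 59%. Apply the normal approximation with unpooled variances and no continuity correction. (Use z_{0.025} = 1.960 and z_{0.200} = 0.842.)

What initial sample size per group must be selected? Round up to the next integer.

n = 128 per group

n = (z_{α/2} + z_β)² · [p₁(1−p₁) + p₂(1−p₂)] / (p₁ − p₂)²
  = (1.960 + 0.842)² · (0.69·0.31 + 0.47·0.53) / (0.22)²
  = (2.802)² · (0.2139 + 0.2491) / 0.0484
  = 7.8512 · 0.4630 / 0.0484
  = 75.11
Adjust for 59% response: 75.11 / 0.59 = 127.30.
Round up → n = 128 per group.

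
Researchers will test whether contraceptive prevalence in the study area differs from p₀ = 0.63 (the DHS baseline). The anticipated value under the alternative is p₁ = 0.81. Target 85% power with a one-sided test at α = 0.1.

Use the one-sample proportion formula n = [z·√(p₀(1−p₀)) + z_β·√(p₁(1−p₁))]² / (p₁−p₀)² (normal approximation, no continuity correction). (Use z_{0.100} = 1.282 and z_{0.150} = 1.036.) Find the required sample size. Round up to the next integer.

n = [z_α·√(p₀q₀) + z_β·√(p₁q₁)]² / (p₁ − p₀)²
  = [1.282·√(0.63·0.37) + 1.036·√(0.81·0.19)]² / (0.18)²
  = [1.282·0.4828 + 1.036·0.3923]² / 0.0324
  = [1.0254]² / 0.0324
  = 32.45
Round up → n = 33.

n = 33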